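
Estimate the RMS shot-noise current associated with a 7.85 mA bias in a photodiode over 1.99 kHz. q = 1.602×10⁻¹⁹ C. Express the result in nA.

I_n = √(2qI·B)
2qI·B = 2 × 1.602×10⁻¹⁹ × 7.85×10⁻³ × 1.99×10³ = 5.01×10⁻¹⁸ A²
I_n = √(5.01×10⁻¹⁸) = 2.24×10⁻⁹ A = 2.24 nA

2.24 nA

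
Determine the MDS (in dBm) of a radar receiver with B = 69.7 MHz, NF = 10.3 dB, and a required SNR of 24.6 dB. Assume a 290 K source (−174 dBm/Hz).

−60.7 dBm

Sensitivity = −174 + 10 log₁₀(B) + NF + SNR_min
= −174 + 78.43 + 10.3 + 24.6
= −60.67 dBm → −60.7 dBm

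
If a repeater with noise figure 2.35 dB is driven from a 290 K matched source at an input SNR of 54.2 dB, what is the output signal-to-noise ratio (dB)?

51.85 dB

By definition F = SNR_in/SNR_out, so in dB: SNR_out = SNR_in − NF
SNR_out = 54.2 − 2.35 = 51.85 dB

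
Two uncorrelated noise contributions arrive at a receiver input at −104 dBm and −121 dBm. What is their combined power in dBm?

−103.9 dBm

Convert to linear, add, convert back:
P₁ = 3.98×10⁻¹⁴ W, P₂ = 7.94×10⁻¹⁶ W
P_tot = 4.06×10⁻¹⁴ W → 10 log₁₀(P_tot / 10⁻³) = −103.9 dBm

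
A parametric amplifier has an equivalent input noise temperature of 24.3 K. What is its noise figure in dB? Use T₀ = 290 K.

0.349 dB

F = 1 + T_e/T₀ = 1 + 24.3/290 = 1.08379
NF = 10 log₁₀(1.08379) = 0.349 dB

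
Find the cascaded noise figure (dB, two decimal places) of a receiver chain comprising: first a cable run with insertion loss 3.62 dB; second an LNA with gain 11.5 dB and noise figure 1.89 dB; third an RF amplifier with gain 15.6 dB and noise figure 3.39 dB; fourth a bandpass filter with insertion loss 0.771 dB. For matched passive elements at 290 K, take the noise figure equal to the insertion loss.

5.74 dB

Convert to linear (a loss of L dB is a gain of −L dB): F_i = 10^(NF_i/10), G_i = 10^(G_i,dB/10)
  Stage 1: F_1 = 10^(3.62/10) = 2.301, G_1 = 10^(−3.62/10) = 0.4345
  Stage 2: F_2 = 10^(1.89/10) = 1.545, G_2 = 10^(11.5/10) = 14.13
  Stage 3: F_3 = 10^(3.39/10) = 2.183, G_3 = 10^(15.6/10) = 36.31
  Stage 4: F_4 = 10^(0.771/10) = 1.194, G_4 = 10^(−0.771/10) = 0.8373
Friis cascade:
  F = 2.301 + (1.545 − 1)/0.4345 + (2.183 − 1)/6.138 + (1.194 − 1)/222.8 = 3.750
NF = 10 log₁₀(3.750) = 5.74 dB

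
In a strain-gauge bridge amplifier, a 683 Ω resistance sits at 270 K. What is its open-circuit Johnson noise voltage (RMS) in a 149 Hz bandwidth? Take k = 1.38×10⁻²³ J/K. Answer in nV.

V_n = √(4kTRB)
4kTRB = 4 × 1.38×10⁻²³ × 270 × 6.83×10² × 1.49×10² = 1.52×10⁻¹⁵ V²
V_n = √(1.52×10⁻¹⁵) = 3.89×10⁻⁸ V = 38.9 nV

38.9 nV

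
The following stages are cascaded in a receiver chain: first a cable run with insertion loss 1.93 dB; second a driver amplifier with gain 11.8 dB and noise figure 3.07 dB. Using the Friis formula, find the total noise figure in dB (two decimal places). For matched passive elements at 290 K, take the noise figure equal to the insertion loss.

Convert to linear (a loss of L dB is a gain of −L dB): F_i = 10^(NF_i/10), G_i = 10^(G_i,dB/10)
  Stage 1: F_1 = 10^(1.93/10) = 1.560, G_1 = 10^(−1.93/10) = 0.6412
  Stage 2: F_2 = 10^(3.07/10) = 2.028, G_2 = 10^(11.8/10) = 15.14
Friis cascade:
  F = 1.560 + (2.028 − 1)/0.6412 = 3.162
NF = 10 log₁₀(3.162) = 5.00 dB

5.00 dB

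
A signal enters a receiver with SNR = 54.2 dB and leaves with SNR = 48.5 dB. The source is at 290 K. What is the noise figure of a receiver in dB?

5.7 dB

NF (dB) = SNR_in(dB) − SNR_out(dB) when the source is at T₀
NF = 54.2 − 48.5 = 5.7 dB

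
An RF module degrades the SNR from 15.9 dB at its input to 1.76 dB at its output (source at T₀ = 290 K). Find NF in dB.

NF (dB) = SNR_in(dB) − SNR_out(dB) when the source is at T₀
NF = 15.9 − 1.76 = 14.14 dB

14.14 dB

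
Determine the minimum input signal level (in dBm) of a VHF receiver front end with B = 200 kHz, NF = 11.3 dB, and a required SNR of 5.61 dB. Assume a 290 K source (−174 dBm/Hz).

−104.1 dBm

Sensitivity = −174 + 10 log₁₀(B) + NF + SNR_min
= −174 + 53.01 + 11.3 + 5.61
= −104.08 dBm → −104.1 dBm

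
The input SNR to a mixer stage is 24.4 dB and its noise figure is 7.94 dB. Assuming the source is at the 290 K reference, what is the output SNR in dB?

By definition F = SNR_in/SNR_out, so in dB: SNR_out = SNR_in − NF
SNR_out = 24.4 − 7.94 = 16.46 dB

16.46 dB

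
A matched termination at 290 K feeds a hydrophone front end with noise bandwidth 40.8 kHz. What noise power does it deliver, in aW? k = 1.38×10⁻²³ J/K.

163 aW

P_n = kTB = 1.38×10⁻²³ × 290 × 4.08×10⁴ = 1.63×10⁻¹⁶ W = 163 aW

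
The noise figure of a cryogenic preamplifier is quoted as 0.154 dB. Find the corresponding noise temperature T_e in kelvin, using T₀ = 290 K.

F = 10^(0.154/10) = 1.0361
T_e = (F − 1)·T₀ = (1.0361 − 1) × 290 = 10.5 K

10.5 K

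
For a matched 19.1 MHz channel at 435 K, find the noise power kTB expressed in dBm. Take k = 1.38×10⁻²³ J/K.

P_n = kTB = 1.38×10⁻²³ × 435 × 1.91×10⁷ = 1.15×10⁻¹³ W
In dBm: 10 log₁₀(1.15×10⁻¹³ / 10⁻³) = −99.4 dBm

−99.4 dBm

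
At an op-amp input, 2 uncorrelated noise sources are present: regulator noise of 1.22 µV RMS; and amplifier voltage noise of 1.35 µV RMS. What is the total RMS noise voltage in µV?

Uncorrelated sources add in power (mean-square): V_tot = √(ΣV_i²)
V_tot = √[(1.22×10⁻⁶)² + (1.35×10⁻⁶)²] = 1.82×10⁻⁶ V = 1.82 µV

1.82 µV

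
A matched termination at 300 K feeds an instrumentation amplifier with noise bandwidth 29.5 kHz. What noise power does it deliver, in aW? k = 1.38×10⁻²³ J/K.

P_n = kTB = 1.38×10⁻²³ × 300 × 2.95×10⁴ = 1.22×10⁻¹⁶ W = 122 aW

122 aW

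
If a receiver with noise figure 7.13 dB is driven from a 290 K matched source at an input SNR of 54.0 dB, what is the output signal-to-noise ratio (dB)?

46.87 dB

By definition F = SNR_in/SNR_out, so in dB: SNR_out = SNR_in − NF
SNR_out = 54.0 − 7.13 = 46.87 dB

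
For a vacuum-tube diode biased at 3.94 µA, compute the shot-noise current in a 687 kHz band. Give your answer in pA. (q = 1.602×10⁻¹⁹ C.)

931 pA

I_n = √(2qI·B)
2qI·B = 2 × 1.602×10⁻¹⁹ × 3.94×10⁻⁶ × 6.87×10⁵ = 8.67×10⁻¹⁹ A²
I_n = √(8.67×10⁻¹⁹) = 9.31×10⁻¹⁰ A = 931 pA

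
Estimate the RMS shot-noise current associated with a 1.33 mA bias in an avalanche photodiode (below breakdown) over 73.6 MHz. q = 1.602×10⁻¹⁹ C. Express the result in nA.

177 nA

I_n = √(2qI·B)
2qI·B = 2 × 1.602×10⁻¹⁹ × 1.33×10⁻³ × 7.36×10⁷ = 3.14×10⁻¹⁴ A²
I_n = √(3.14×10⁻¹⁴) = 1.77×10⁻⁷ A = 177 nA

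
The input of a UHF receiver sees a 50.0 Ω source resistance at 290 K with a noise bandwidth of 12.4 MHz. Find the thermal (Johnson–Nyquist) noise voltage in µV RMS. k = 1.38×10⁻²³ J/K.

V_n = √(4kTRB)
4kTRB = 4 × 1.38×10⁻²³ × 290 × 5.00×10¹ × 1.24×10⁷ = 9.92×10⁻¹² V²
V_n = √(9.92×10⁻¹²) = 3.15×10⁻⁶ V = 3.15 µV

3.15 µV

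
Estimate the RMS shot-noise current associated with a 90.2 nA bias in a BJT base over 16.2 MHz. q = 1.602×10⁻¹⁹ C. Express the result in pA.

I_n = √(2qI·B)
2qI·B = 2 × 1.602×10⁻¹⁹ × 9.02×10⁻⁸ × 1.62×10⁷ = 4.68×10⁻¹⁹ A²
I_n = √(4.68×10⁻¹⁹) = 6.84×10⁻¹⁰ A = 684 pA

684 pA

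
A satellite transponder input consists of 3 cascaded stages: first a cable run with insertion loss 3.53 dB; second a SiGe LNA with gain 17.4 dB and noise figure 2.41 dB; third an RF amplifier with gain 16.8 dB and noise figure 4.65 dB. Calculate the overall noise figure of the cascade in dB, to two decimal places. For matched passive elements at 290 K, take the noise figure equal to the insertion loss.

Convert to linear (a loss of L dB is a gain of −L dB): F_i = 10^(NF_i/10), G_i = 10^(G_i,dB/10)
  Stage 1: F_1 = 10^(3.53/10) = 2.254, G_1 = 10^(−3.53/10) = 0.4436
  Stage 2: F_2 = 10^(2.41/10) = 1.742, G_2 = 10^(17.4/10) = 54.95
  Stage 3: F_3 = 10^(4.65/10) = 2.917, G_3 = 10^(16.8/10) = 47.86
Friis cascade:
  F = 2.254 + (1.742 − 1)/0.4436 + (2.917 − 1)/24.38 = 4.005
NF = 10 log₁₀(4.005) = 6.03 dB

6.03 dB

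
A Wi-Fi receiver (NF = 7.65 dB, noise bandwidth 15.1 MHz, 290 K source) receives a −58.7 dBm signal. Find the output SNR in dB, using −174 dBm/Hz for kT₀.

Noise floor: N = −174 + 10 log₁₀(B) + NF
10 log₁₀(1.51×10⁷) = 71.79 dB
N = −174 + 71.79 + 7.65 = −94.56 dBm
SNR = P_sig − N = −58.7 − (−94.56) = 35.86 dB → 35.9 dB

35.9 dB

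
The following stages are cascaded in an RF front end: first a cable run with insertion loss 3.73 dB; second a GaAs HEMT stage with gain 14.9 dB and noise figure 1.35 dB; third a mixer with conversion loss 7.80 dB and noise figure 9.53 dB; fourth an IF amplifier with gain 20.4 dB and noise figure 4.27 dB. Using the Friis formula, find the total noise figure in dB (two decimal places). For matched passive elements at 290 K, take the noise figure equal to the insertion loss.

Convert to linear (a loss of L dB is a gain of −L dB): F_i = 10^(NF_i/10), G_i = 10^(G_i,dB/10)
  Stage 1: F_1 = 10^(3.73/10) = 2.360, G_1 = 10^(−3.73/10) = 0.4236
  Stage 2: F_2 = 10^(1.35/10) = 1.365, G_2 = 10^(14.9/10) = 30.90
  Stage 3: F_3 = 10^(9.53/10) = 8.974, G_3 = 10^(−7.80/10) = 0.1660
  Stage 4: F_4 = 10^(4.27/10) = 2.673, G_4 = 10^(20.4/10) = 109.6
Friis cascade:
  F = 2.360 + (1.365 − 1)/0.4236 + (8.974 − 1)/13.09 + (2.673 − 1)/2.173 = 4.600
NF = 10 log₁₀(4.600) = 6.63 dB

6.63 dB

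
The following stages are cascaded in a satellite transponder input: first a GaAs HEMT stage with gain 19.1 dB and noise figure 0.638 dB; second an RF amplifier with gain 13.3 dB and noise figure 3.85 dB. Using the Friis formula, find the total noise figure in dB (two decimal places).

0.70 dB

Convert to linear (a loss of L dB is a gain of −L dB): F_i = 10^(NF_i/10), G_i = 10^(G_i,dB/10)
  Stage 1: F_1 = 10^(0.638/10) = 1.158, G_1 = 10^(19.1/10) = 81.28
  Stage 2: F_2 = 10^(3.85/10) = 2.427, G_2 = 10^(13.3/10) = 21.38
Friis cascade:
  F = 1.158 + (2.427 − 1)/81.28 = 1.176
NF = 10 log₁₀(1.176) = 0.70 dB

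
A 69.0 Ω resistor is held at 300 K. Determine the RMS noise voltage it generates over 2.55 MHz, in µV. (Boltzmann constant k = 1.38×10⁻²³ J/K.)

1.71 µV

V_n = √(4kTRB)
4kTRB = 4 × 1.38×10⁻²³ × 300 × 6.90×10¹ × 2.55×10⁶ = 2.91×10⁻¹² V²
V_n = √(2.91×10⁻¹²) = 1.71×10⁻⁶ V = 1.71 µV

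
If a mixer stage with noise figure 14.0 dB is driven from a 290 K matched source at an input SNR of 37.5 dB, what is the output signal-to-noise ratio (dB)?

23.5 dB

By definition F = SNR_in/SNR_out, so in dB: SNR_out = SNR_in − NF
SNR_out = 37.5 − 14.0 = 23.5 dB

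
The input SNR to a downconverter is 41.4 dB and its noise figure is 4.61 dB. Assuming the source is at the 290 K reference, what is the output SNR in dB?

By definition F = SNR_in/SNR_out, so in dB: SNR_out = SNR_in − NF
SNR_out = 41.4 − 4.61 = 36.79 dB

36.79 dB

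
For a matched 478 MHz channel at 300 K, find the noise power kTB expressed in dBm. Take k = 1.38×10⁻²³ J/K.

−87.0 dBm

P_n = kTB = 1.38×10⁻²³ × 300 × 4.78×10⁸ = 1.98×10⁻¹² W
In dBm: 10 log₁₀(1.98×10⁻¹² / 10⁻³) = −87.0 dBm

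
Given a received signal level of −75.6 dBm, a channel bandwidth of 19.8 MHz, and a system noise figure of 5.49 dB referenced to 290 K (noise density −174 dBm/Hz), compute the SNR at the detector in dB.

Noise floor: N = −174 + 10 log₁₀(B) + NF
10 log₁₀(1.98×10⁷) = 72.97 dB
N = −174 + 72.97 + 5.49 = −95.54 dBm
SNR = P_sig − N = −75.6 − (−95.54) = 19.94 dB → 19.9 dB

19.9 dB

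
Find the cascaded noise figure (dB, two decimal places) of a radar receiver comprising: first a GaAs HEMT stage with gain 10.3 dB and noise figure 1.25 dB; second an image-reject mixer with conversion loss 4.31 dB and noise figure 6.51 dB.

2.20 dB

Convert to linear (a loss of L dB is a gain of −L dB): F_i = 10^(NF_i/10), G_i = 10^(G_i,dB/10)
  Stage 1: F_1 = 10^(1.25/10) = 1.334, G_1 = 10^(10.3/10) = 10.72
  Stage 2: F_2 = 10^(6.51/10) = 4.477, G_2 = 10^(−4.31/10) = 0.3707
Friis cascade:
  F = 1.334 + (4.477 − 1)/10.72 = 1.658
NF = 10 log₁₀(1.658) = 2.20 dB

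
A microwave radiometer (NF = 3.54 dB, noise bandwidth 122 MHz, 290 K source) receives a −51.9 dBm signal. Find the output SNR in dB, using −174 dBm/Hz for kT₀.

Noise floor: N = −174 + 10 log₁₀(B) + NF
10 log₁₀(1.22×10⁸) = 80.86 dB
N = −174 + 80.86 + 3.54 = −89.60 dBm
SNR = P_sig − N = −51.9 − (−89.60) = 37.70 dB → 37.7 dB

37.7 dB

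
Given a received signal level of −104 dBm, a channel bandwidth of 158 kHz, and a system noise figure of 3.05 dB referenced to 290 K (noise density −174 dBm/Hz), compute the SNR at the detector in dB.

Noise floor: N = −174 + 10 log₁₀(B) + NF
10 log₁₀(1.58×10⁵) = 51.99 dB
N = −174 + 51.99 + 3.05 = −118.96 dBm
SNR = P_sig − N = −104 − (−118.96) = 14.96 dB → 15.0 dB

15.0 dB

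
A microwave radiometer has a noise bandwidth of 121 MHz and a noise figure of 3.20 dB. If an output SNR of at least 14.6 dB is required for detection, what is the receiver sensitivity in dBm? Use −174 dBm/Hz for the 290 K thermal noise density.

−75.4 dBm

Sensitivity = −174 + 10 log₁₀(B) + NF + SNR_min
= −174 + 80.83 + 3.20 + 14.6
= −75.37 dBm → −75.4 dBm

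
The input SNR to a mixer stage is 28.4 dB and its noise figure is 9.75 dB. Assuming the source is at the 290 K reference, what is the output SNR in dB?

18.65 dB

By definition F = SNR_in/SNR_out, so in dB: SNR_out = SNR_in − NF
SNR_out = 28.4 − 9.75 = 18.65 dB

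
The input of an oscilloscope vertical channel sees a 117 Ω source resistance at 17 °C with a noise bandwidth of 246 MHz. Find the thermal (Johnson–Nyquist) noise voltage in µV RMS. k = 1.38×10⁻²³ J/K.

21.5 µV

T = 17 °C + 273.15 = 290.15 K
V_n = √(4kTRB)
4kTRB = 4 × 1.38×10⁻²³ × 290.15 × 1.17×10² × 2.46×10⁸ = 4.61×10⁻¹⁰ V²
V_n = √(4.61×10⁻¹⁰) = 2.15×10⁻⁵ V = 21.5 µV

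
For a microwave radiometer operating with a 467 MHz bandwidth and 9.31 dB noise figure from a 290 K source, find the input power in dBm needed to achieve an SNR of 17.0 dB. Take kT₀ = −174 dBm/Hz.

−61.0 dBm

Sensitivity = −174 + 10 log₁₀(B) + NF + SNR_min
= −174 + 86.69 + 9.31 + 17.0
= −61.00 dBm → −61.0 dBm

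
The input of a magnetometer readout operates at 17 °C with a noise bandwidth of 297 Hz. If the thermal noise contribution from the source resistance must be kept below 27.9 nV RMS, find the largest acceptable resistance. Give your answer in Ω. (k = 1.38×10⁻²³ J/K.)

164 Ω

T = 17 °C + 273.15 = 290.15 K
Johnson–Nyquist: V_n = √(4kTRB) ⇒ R = V_n² / (4kTB)
4kTB = 4 × 1.38×10⁻²³ × 290.15 × 2.97×10² = 4.76×10⁻¹⁸
R = (2.79×10⁻⁸)² / 4.76×10⁻¹⁸ = 1.64×10² Ω = 164 Ω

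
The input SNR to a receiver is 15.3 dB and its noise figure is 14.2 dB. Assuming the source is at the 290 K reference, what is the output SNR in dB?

By definition F = SNR_in/SNR_out, so in dB: SNR_out = SNR_in − NF
SNR_out = 15.3 − 14.2 = 1.1 dB

1.1 dB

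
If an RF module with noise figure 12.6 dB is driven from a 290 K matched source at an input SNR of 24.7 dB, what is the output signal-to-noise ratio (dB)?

By definition F = SNR_in/SNR_out, so in dB: SNR_out = SNR_in − NF
SNR_out = 24.7 − 12.6 = 12.1 dB

12.1 dB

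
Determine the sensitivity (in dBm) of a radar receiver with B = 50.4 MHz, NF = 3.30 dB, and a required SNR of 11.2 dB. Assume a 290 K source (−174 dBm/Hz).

−82.5 dBm

Sensitivity = −174 + 10 log₁₀(B) + NF + SNR_min
= −174 + 77.02 + 3.30 + 11.2
= −82.48 dBm → −82.5 dBm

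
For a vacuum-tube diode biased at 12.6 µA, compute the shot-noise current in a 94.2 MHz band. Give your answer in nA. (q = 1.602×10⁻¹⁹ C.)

I_n = √(2qI·B)
2qI·B = 2 × 1.602×10⁻¹⁹ × 1.26×10⁻⁵ × 9.42×10⁷ = 3.80×10⁻¹⁶ A²
I_n = √(3.80×10⁻¹⁶) = 1.95×10⁻⁸ A = 19.5 nA

19.5 nA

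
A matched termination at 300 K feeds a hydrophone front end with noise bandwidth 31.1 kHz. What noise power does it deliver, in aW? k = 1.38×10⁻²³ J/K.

129 aW

P_n = kTB = 1.38×10⁻²³ × 300 × 3.11×10⁴ = 1.29×10⁻¹⁶ W = 129 aW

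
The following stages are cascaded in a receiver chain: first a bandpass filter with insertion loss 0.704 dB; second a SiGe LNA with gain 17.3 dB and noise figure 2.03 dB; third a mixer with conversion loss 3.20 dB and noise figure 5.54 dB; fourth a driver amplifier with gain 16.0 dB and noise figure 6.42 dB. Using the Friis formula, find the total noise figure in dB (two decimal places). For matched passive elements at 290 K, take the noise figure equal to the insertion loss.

3.20 dB

Convert to linear (a loss of L dB is a gain of −L dB): F_i = 10^(NF_i/10), G_i = 10^(G_i,dB/10)
  Stage 1: F_1 = 10^(0.704/10) = 1.176, G_1 = 10^(−0.704/10) = 0.8504
  Stage 2: F_2 = 10^(2.03/10) = 1.596, G_2 = 10^(17.3/10) = 53.70
  Stage 3: F_3 = 10^(5.54/10) = 3.581, G_3 = 10^(−3.20/10) = 0.4786
  Stage 4: F_4 = 10^(6.42/10) = 4.385, G_4 = 10^(16.0/10) = 39.81
Friis cascade:
  F = 1.176 + (1.596 − 1)/0.8504 + (3.581 − 1)/45.67 + (4.385 − 1)/21.86 = 2.088
NF = 10 log₁₀(2.088) = 3.20 dB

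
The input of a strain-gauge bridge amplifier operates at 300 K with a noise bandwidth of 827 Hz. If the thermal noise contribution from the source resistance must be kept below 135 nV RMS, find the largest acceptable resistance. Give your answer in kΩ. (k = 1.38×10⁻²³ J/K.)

Johnson–Nyquist: V_n = √(4kTRB) ⇒ R = V_n² / (4kTB)
4kTB = 4 × 1.38×10⁻²³ × 300 × 8.27×10² = 1.37×10⁻¹⁷
R = (1.35×10⁻⁷)² / 1.37×10⁻¹⁷ = 1.33×10³ Ω = 1.33 kΩ

1.33 kΩ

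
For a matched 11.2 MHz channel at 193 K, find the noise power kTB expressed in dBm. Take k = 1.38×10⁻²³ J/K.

P_n = kTB = 1.38×10⁻²³ × 193 × 1.12×10⁷ = 2.98×10⁻¹⁴ W
In dBm: 10 log₁₀(2.98×10⁻¹⁴ / 10⁻³) = −105.3 dBm

−105.3 dBm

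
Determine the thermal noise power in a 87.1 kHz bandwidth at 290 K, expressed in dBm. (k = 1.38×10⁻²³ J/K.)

P_n = kTB = 1.38×10⁻²³ × 290 × 8.71×10⁴ = 3.49×10⁻¹⁶ W
In dBm: 10 log₁₀(3.49×10⁻¹⁶ / 10⁻³) = −124.6 dBm

−124.6 dBm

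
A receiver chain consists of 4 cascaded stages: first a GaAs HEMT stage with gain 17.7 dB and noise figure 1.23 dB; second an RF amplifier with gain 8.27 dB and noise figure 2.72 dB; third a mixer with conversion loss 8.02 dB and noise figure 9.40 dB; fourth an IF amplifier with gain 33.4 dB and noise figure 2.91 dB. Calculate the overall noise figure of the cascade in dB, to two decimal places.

1.39 dB

Convert to linear (a loss of L dB is a gain of −L dB): F_i = 10^(NF_i/10), G_i = 10^(G_i,dB/10)
  Stage 1: F_1 = 10^(1.23/10) = 1.327, G_1 = 10^(17.7/10) = 58.88
  Stage 2: F_2 = 10^(2.72/10) = 1.871, G_2 = 10^(8.27/10) = 6.714
  Stage 3: F_3 = 10^(9.40/10) = 8.710, G_3 = 10^(−8.02/10) = 0.1578
  Stage 4: F_4 = 10^(2.91/10) = 1.954, G_4 = 10^(33.4/10) = 2188
Friis cascade:
  F = 1.327 + (1.871 − 1)/58.88 + (8.710 − 1)/395.4 + (1.954 − 1)/62.37 = 1.377
NF = 10 log₁₀(1.377) = 1.39 dB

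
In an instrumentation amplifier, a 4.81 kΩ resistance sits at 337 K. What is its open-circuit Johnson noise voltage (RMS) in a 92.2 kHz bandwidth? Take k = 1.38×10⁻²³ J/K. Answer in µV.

2.87 µV

V_n = √(4kTRB)
4kTRB = 4 × 1.38×10⁻²³ × 337 × 4.81×10³ × 9.22×10⁴ = 8.25×10⁻¹² V²
V_n = √(8.25×10⁻¹²) = 2.87×10⁻⁶ V = 2.87 µV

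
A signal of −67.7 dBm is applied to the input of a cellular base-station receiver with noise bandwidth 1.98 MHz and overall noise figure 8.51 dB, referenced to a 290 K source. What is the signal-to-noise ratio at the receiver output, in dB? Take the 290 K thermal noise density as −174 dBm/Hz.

Noise floor: N = −174 + 10 log₁₀(B) + NF
10 log₁₀(1.98×10⁶) = 62.97 dB
N = −174 + 62.97 + 8.51 = −102.52 dBm
SNR = P_sig − N = −67.7 − (−102.52) = 34.82 dB → 34.8 dB

34.8 dB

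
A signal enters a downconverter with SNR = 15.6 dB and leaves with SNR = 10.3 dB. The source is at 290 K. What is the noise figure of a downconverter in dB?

5.3 dB

NF (dB) = SNR_in(dB) − SNR_out(dB) when the source is at T₀
NF = 15.6 − 10.3 = 5.3 dB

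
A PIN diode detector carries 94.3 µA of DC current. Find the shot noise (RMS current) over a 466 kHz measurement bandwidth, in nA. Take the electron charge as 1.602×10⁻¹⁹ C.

I_n = √(2qI·B)
2qI·B = 2 × 1.602×10⁻¹⁹ × 9.43×10⁻⁵ × 4.66×10⁵ = 1.41×10⁻¹⁷ A²
I_n = √(1.41×10⁻¹⁷) = 3.75×10⁻⁹ A = 3.75 nA

3.75 nA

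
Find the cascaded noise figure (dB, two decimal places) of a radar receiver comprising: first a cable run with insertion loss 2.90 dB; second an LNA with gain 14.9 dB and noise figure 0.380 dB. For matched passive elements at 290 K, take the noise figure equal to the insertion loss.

Convert to linear (a loss of L dB is a gain of −L dB): F_i = 10^(NF_i/10), G_i = 10^(G_i,dB/10)
  Stage 1: F_1 = 10^(2.90/10) = 1.950, G_1 = 10^(−2.90/10) = 0.5129
  Stage 2: F_2 = 10^(0.380/10) = 1.091, G_2 = 10^(14.9/10) = 30.90
Friis cascade:
  F = 1.950 + (1.091 − 1)/0.5129 = 2.128
NF = 10 log₁₀(2.128) = 3.28 dB

3.28 dB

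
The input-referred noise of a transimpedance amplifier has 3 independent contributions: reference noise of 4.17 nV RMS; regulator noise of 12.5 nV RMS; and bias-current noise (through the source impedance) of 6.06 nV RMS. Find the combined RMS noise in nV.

14.5 nV

Uncorrelated sources add in power (mean-square): V_tot = √(ΣV_i²)
V_tot = √[(4.17×10⁻⁹)² + (1.25×10⁻⁸)² + (6.06×10⁻⁹)²] = 1.45×10⁻⁸ V = 14.5 nV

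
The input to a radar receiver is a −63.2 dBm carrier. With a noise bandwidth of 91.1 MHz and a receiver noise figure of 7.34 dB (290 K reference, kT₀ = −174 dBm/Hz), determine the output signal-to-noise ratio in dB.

23.9 dB

Noise floor: N = −174 + 10 log₁₀(B) + NF
10 log₁₀(9.11×10⁷) = 79.6 dB
N = −174 + 79.6 + 7.34 = −87.06 dBm
SNR = P_sig − N = −63.2 − (−87.06) = 23.86 dB → 23.9 dB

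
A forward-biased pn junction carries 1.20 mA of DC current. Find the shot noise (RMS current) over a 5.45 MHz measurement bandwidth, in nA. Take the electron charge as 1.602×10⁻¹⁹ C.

I_n = √(2qI·B)
2qI·B = 2 × 1.602×10⁻¹⁹ × 1.20×10⁻³ × 5.45×10⁶ = 2.10×10⁻¹⁵ A²
I_n = √(2.10×10⁻¹⁵) = 4.58×10⁻⁸ A = 45.8 nA

45.8 nA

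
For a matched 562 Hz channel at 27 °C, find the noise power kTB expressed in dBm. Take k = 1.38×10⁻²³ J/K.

T = 27 °C + 273.15 = 300.15 K
P_n = kTB = 1.38×10⁻²³ × 300.15 × 5.62×10² = 2.33×10⁻¹⁸ W
In dBm: 10 log₁₀(2.33×10⁻¹⁸ / 10⁻³) = −146.3 dBm

−146.3 dBm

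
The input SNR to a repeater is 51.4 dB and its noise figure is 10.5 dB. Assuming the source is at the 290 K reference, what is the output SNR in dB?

By definition F = SNR_in/SNR_out, so in dB: SNR_out = SNR_in − NF
SNR_out = 51.4 − 10.5 = 40.9 dB

40.9 dB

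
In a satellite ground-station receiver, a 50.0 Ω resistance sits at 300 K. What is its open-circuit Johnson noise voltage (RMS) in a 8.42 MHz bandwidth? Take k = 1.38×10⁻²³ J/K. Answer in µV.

2.64 µV

V_n = √(4kTRB)
4kTRB = 4 × 1.38×10⁻²³ × 300 × 5.00×10¹ × 8.42×10⁶ = 6.97×10⁻¹² V²
V_n = √(6.97×10⁻¹²) = 2.64×10⁻⁶ V = 2.64 µV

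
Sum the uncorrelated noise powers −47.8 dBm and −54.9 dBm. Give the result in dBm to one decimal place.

Convert to linear, add, convert back:
P₁ = 1.66×10⁻⁸ W, P₂ = 3.24×10⁻⁹ W
P_tot = 1.98×10⁻⁸ W → 10 log₁₀(P_tot / 10⁻³) = −47.0 dBm

−47.0 dBm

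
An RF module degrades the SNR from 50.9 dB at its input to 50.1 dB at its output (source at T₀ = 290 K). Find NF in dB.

0.8 dB

NF (dB) = SNR_in(dB) − SNR_out(dB) when the source is at T₀
NF = 50.9 − 50.1 = 0.8 dB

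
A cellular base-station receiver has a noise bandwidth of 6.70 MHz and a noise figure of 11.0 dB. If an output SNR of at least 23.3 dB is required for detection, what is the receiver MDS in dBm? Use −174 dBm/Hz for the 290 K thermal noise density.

−71.4 dBm

Sensitivity = −174 + 10 log₁₀(B) + NF + SNR_min
= −174 + 68.26 + 11.0 + 23.3
= −71.44 dBm → −71.4 dBm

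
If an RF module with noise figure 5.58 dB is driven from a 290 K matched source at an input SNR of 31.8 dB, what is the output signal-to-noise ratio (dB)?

26.22 dB

By definition F = SNR_in/SNR_out, so in dB: SNR_out = SNR_in − NF
SNR_out = 31.8 − 5.58 = 26.22 dB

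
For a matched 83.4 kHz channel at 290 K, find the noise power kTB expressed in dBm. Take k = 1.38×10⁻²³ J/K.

P_n = kTB = 1.38×10⁻²³ × 290 × 8.34×10⁴ = 3.34×10⁻¹⁶ W
In dBm: 10 log₁₀(3.34×10⁻¹⁶ / 10⁻³) = −124.8 dBm

−124.8 dBm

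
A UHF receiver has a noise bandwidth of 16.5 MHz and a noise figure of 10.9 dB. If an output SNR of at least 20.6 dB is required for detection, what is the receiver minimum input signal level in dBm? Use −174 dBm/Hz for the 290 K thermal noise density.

Sensitivity = −174 + 10 log₁₀(B) + NF + SNR_min
= −174 + 72.17 + 10.9 + 20.6
= −70.33 dBm → −70.3 dBm

−70.3 dBm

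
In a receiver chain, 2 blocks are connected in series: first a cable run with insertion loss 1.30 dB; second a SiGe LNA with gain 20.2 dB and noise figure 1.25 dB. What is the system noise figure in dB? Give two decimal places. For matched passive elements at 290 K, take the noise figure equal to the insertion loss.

Convert to linear (a loss of L dB is a gain of −L dB): F_i = 10^(NF_i/10), G_i = 10^(G_i,dB/10)
  Stage 1: F_1 = 10^(1.30/10) = 1.349, G_1 = 10^(−1.30/10) = 0.7413
  Stage 2: F_2 = 10^(1.25/10) = 1.334, G_2 = 10^(20.2/10) = 104.7
Friis cascade:
  F = 1.349 + (1.334 − 1)/0.7413 = 1.799
NF = 10 log₁₀(1.799) = 2.55 dB

2.55 dB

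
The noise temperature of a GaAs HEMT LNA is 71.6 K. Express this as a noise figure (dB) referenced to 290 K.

F = 1 + T_e/T₀ = 1 + 71.6/290 = 1.2469
NF = 10 log₁₀(1.2469) = 0.958 dB

0.958 dB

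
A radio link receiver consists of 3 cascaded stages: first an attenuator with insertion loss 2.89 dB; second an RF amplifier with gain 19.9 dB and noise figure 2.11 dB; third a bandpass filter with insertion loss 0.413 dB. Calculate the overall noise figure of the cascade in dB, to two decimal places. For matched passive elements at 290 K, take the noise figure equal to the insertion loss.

Convert to linear (a loss of L dB is a gain of −L dB): F_i = 10^(NF_i/10), G_i = 10^(G_i,dB/10)
  Stage 1: F_1 = 10^(2.89/10) = 1.945, G_1 = 10^(−2.89/10) = 0.5140
  Stage 2: F_2 = 10^(2.11/10) = 1.626, G_2 = 10^(19.9/10) = 97.72
  Stage 3: F_3 = 10^(0.413/10) = 1.100, G_3 = 10^(−0.413/10) = 0.9093
Friis cascade:
  F = 1.945 + (1.626 − 1)/0.5140 + (1.100 − 1)/50.23 = 3.164
NF = 10 log₁₀(3.164) = 5.00 dB

5.00 dB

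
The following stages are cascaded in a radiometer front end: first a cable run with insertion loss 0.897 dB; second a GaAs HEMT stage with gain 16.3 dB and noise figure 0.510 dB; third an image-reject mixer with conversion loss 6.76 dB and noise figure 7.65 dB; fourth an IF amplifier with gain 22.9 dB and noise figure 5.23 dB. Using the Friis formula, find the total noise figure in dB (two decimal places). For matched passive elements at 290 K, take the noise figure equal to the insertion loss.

2.65 dB

Convert to linear (a loss of L dB is a gain of −L dB): F_i = 10^(NF_i/10), G_i = 10^(G_i,dB/10)
  Stage 1: F_1 = 10^(0.897/10) = 1.229, G_1 = 10^(−0.897/10) = 0.8134
  Stage 2: F_2 = 10^(0.510/10) = 1.125, G_2 = 10^(16.3/10) = 42.66
  Stage 3: F_3 = 10^(7.65/10) = 5.821, G_3 = 10^(−6.76/10) = 0.2109
  Stage 4: F_4 = 10^(5.23/10) = 3.334, G_4 = 10^(22.9/10) = 195.0
Friis cascade:
  F = 1.229 + (1.125 − 1)/0.8134 + (5.821 − 1)/34.70 + (3.334 − 1)/7.316 = 1.841
NF = 10 log₁₀(1.841) = 2.65 dB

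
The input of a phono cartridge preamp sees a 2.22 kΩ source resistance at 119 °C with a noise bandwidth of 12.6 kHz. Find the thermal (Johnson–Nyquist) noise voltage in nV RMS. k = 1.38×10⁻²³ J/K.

T = 119 °C + 273.15 = 392.15 K
V_n = √(4kTRB)
4kTRB = 4 × 1.38×10⁻²³ × 392.15 × 2.22×10³ × 1.26×10⁴ = 6.06×10⁻¹³ V²
V_n = √(6.06×10⁻¹³) = 7.78×10⁻⁷ V = 778 nV

778 nV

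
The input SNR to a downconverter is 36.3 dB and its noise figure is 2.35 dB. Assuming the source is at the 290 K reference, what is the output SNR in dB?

33.95 dB

By definition F = SNR_in/SNR_out, so in dB: SNR_out = SNR_in − NF
SNR_out = 36.3 − 2.35 = 33.95 dB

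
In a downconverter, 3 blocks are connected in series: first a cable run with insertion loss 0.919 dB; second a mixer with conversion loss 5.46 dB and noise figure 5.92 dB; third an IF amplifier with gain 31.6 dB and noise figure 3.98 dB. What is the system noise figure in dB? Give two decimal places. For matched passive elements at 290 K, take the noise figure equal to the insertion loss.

Convert to linear (a loss of L dB is a gain of −L dB): F_i = 10^(NF_i/10), G_i = 10^(G_i,dB/10)
  Stage 1: F_1 = 10^(0.919/10) = 1.236, G_1 = 10^(−0.919/10) = 0.8093
  Stage 2: F_2 = 10^(5.92/10) = 3.908, G_2 = 10^(−5.46/10) = 0.2844
  Stage 3: F_3 = 10^(3.98/10) = 2.500, G_3 = 10^(31.6/10) = 1445
Friis cascade:
  F = 1.236 + (3.908 − 1)/0.8093 + (2.500 − 1)/0.2302 = 11.35
NF = 10 log₁₀(11.35) = 10.55 dB

10.55 dB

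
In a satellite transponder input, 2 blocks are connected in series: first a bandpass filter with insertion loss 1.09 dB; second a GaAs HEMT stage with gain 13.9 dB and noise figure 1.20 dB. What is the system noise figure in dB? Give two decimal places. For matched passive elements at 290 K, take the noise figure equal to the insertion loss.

2.29 dB

Convert to linear (a loss of L dB is a gain of −L dB): F_i = 10^(NF_i/10), G_i = 10^(G_i,dB/10)
  Stage 1: F_1 = 10^(1.09/10) = 1.285, G_1 = 10^(−1.09/10) = 0.7780
  Stage 2: F_2 = 10^(1.20/10) = 1.318, G_2 = 10^(13.9/10) = 24.55
Friis cascade:
  F = 1.285 + (1.318 − 1)/0.7780 = 1.694
NF = 10 log₁₀(1.694) = 2.29 dB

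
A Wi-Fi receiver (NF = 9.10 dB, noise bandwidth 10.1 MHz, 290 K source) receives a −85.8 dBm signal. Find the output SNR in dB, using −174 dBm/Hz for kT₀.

9.1 dB

Noise floor: N = −174 + 10 log₁₀(B) + NF
10 log₁₀(1.01×10⁷) = 70.04 dB
N = −174 + 70.04 + 9.10 = −94.86 dBm
SNR = P_sig − N = −85.8 − (−94.86) = 9.06 dB → 9.1 dB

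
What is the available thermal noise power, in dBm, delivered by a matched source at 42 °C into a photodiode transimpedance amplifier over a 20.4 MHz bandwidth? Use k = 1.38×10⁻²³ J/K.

−100.5 dBm

T = 42 °C + 273.15 = 315.15 K
P_n = kTB = 1.38×10⁻²³ × 315.15 × 2.04×10⁷ = 8.87×10⁻¹⁴ W
In dBm: 10 log₁₀(8.87×10⁻¹⁴ / 10⁻³) = −100.5 dBm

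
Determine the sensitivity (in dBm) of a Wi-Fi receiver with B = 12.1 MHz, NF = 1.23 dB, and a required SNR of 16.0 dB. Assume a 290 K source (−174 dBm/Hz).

−85.9 dBm

Sensitivity = −174 + 10 log₁₀(B) + NF + SNR_min
= −174 + 70.83 + 1.23 + 16.0
= −85.94 dBm → −85.9 dBm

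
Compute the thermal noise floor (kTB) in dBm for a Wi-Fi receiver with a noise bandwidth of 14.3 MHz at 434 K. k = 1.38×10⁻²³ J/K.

−100.7 dBm

P_n = kTB = 1.38×10⁻²³ × 434 × 1.43×10⁷ = 8.56×10⁻¹⁴ W
In dBm: 10 log₁₀(8.56×10⁻¹⁴ / 10⁻³) = −100.7 dBm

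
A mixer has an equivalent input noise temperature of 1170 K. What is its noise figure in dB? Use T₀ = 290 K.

7.02 dB

F = 1 + T_e/T₀ = 1 + 1170/290 = 5.03448
NF = 10 log₁₀(5.03448) = 7.02 dB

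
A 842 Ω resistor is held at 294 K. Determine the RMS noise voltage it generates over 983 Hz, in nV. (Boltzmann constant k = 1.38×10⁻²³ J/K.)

V_n = √(4kTRB)
4kTRB = 4 × 1.38×10⁻²³ × 294 × 8.42×10² × 9.83×10² = 1.34×10⁻¹⁴ V²
V_n = √(1.34×10⁻¹⁴) = 1.16×10⁻⁷ V = 116 nV

116 nV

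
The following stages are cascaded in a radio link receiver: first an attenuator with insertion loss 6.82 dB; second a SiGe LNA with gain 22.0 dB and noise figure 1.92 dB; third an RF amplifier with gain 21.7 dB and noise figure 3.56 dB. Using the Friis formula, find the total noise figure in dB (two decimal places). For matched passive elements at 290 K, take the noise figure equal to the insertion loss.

8.76 dB

Convert to linear (a loss of L dB is a gain of −L dB): F_i = 10^(NF_i/10), G_i = 10^(G_i,dB/10)
  Stage 1: F_1 = 10^(6.82/10) = 4.808, G_1 = 10^(−6.82/10) = 0.2080
  Stage 2: F_2 = 10^(1.92/10) = 1.556, G_2 = 10^(22.0/10) = 158.5
  Stage 3: F_3 = 10^(3.56/10) = 2.270, G_3 = 10^(21.7/10) = 147.9
Friis cascade:
  F = 4.808 + (1.556 − 1)/0.2080 + (2.270 − 1)/32.96 = 7.520
NF = 10 log₁₀(7.520) = 8.76 dB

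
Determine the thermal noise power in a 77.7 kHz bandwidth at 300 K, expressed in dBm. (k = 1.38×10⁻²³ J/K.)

−124.9 dBm

P_n = kTB = 1.38×10⁻²³ × 300 × 7.77×10⁴ = 3.22×10⁻¹⁶ W
In dBm: 10 log₁₀(3.22×10⁻¹⁶ / 10⁻³) = −124.9 dBm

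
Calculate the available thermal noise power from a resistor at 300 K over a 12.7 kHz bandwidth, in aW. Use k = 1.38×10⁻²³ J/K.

P_n = kTB = 1.38×10⁻²³ × 300 × 1.27×10⁴ = 5.26×10⁻¹⁷ W = 52.6 aW

52.6 aW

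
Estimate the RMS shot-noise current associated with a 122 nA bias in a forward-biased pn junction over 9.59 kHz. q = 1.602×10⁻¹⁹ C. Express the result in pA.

19.4 pA

I_n = √(2qI·B)
2qI·B = 2 × 1.602×10⁻¹⁹ × 1.22×10⁻⁷ × 9.59×10³ = 3.75×10⁻²² A²
I_n = √(3.75×10⁻²²) = 1.94×10⁻¹¹ A = 19.4 pA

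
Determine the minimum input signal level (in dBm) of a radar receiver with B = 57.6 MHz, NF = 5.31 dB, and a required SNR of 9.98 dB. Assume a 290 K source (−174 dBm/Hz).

−81.1 dBm

Sensitivity = −174 + 10 log₁₀(B) + NF + SNR_min
= −174 + 77.6 + 5.31 + 9.98
= −81.11 dBm → −81.1 dBm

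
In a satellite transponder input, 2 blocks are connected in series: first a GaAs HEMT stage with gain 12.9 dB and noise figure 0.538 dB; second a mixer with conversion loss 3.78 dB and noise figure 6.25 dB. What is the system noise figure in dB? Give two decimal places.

Convert to linear (a loss of L dB is a gain of −L dB): F_i = 10^(NF_i/10), G_i = 10^(G_i,dB/10)
  Stage 1: F_1 = 10^(0.538/10) = 1.132, G_1 = 10^(12.9/10) = 19.50
  Stage 2: F_2 = 10^(6.25/10) = 4.217, G_2 = 10^(−3.78/10) = 0.4188
Friis cascade:
  F = 1.132 + (4.217 − 1)/19.50 = 1.297
NF = 10 log₁₀(1.297) = 1.13 dB

1.13 dB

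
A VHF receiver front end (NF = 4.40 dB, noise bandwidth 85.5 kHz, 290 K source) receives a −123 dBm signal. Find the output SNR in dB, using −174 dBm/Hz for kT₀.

−2.7 dB

Noise floor: N = −174 + 10 log₁₀(B) + NF
10 log₁₀(8.55×10⁴) = 49.32 dB
N = −174 + 49.32 + 4.40 = −120.28 dBm
SNR = P_sig − N = −123 − (−120.28) = −2.72 dB → −2.7 dB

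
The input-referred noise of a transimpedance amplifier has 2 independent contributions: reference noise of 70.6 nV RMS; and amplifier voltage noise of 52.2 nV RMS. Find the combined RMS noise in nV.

87.8 nV

Uncorrelated sources add in power (mean-square): V_tot = √(ΣV_i²)
V_tot = √[(7.06×10⁻⁸)² + (5.22×10⁻⁸)²] = 8.78×10⁻⁸ V = 87.8 nV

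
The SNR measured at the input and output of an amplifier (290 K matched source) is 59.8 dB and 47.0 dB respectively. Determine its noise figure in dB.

NF (dB) = SNR_in(dB) − SNR_out(dB) when the source is at T₀
NF = 59.8 − 47.0 = 12.8 dB

12.8 dB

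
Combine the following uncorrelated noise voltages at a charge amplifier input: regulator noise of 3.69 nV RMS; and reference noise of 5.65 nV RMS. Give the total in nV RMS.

Uncorrelated sources add in power (mean-square): V_tot = √(ΣV_i²)
V_tot = √[(3.69×10⁻⁹)² + (5.65×10⁻⁹)²] = 6.75×10⁻⁹ V = 6.75 nV

6.75 nV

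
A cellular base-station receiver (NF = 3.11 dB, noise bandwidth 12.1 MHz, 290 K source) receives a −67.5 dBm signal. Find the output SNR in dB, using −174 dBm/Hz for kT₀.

Noise floor: N = −174 + 10 log₁₀(B) + NF
10 log₁₀(1.21×10⁷) = 70.83 dB
N = −174 + 70.83 + 3.11 = −100.06 dBm
SNR = P_sig − N = −67.5 − (−100.06) = 32.56 dB → 32.6 dB

32.6 dB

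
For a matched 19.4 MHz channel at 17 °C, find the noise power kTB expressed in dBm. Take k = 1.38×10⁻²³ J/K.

−101.1 dBm

T = 17 °C + 273.15 = 290.15 K
P_n = kTB = 1.38×10⁻²³ × 290.15 × 1.94×10⁷ = 7.77×10⁻¹⁴ W
In dBm: 10 log₁₀(7.77×10⁻¹⁴ / 10⁻³) = −101.1 dBm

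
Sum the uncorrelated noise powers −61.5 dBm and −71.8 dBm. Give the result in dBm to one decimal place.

Convert to linear, add, convert back:
P₁ = 7.08×10⁻¹⁰ W, P₂ = 6.61×10⁻¹¹ W
P_tot = 7.74×10⁻¹⁰ W → 10 log₁₀(P_tot / 10⁻³) = −61.1 dBm

−61.1 dBm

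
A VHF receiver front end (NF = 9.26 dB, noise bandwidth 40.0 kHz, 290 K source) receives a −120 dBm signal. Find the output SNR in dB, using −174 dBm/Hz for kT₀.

−1.3 dB

Noise floor: N = −174 + 10 log₁₀(B) + NF
10 log₁₀(4.00×10⁴) = 46.02 dB
N = −174 + 46.02 + 9.26 = −118.72 dBm
SNR = P_sig − N = −120 − (−118.72) = −1.28 dB → −1.3 dB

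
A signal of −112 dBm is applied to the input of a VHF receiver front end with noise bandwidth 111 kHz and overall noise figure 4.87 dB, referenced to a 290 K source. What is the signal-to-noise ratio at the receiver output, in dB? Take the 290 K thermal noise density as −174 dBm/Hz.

Noise floor: N = −174 + 10 log₁₀(B) + NF
10 log₁₀(1.11×10⁵) = 50.45 dB
N = −174 + 50.45 + 4.87 = −118.68 dBm
SNR = P_sig − N = −112 − (−118.68) = 6.68 dB → 6.7 dB

6.7 dB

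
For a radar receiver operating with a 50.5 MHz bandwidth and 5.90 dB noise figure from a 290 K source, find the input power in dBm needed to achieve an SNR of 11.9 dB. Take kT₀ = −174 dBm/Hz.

Sensitivity = −174 + 10 log₁₀(B) + NF + SNR_min
= −174 + 77.03 + 5.90 + 11.9
= −79.17 dBm → −79.2 dBm

−79.2 dBm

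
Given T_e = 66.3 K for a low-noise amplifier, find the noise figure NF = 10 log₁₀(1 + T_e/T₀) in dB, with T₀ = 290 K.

0.894 dB

F = 1 + T_e/T₀ = 1 + 66.3/290 = 1.22862
NF = 10 log₁₀(1.22862) = 0.894 dB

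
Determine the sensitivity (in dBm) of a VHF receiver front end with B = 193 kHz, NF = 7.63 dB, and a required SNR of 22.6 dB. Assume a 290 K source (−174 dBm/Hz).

−90.9 dBm

Sensitivity = −174 + 10 log₁₀(B) + NF + SNR_min
= −174 + 52.86 + 7.63 + 22.6
= −90.91 dBm → −90.9 dBm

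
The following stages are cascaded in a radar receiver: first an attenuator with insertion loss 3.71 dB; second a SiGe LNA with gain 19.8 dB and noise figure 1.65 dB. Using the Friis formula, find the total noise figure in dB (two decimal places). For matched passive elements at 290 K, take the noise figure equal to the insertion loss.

5.36 dB

Convert to linear (a loss of L dB is a gain of −L dB): F_i = 10^(NF_i/10), G_i = 10^(G_i,dB/10)
  Stage 1: F_1 = 10^(3.71/10) = 2.350, G_1 = 10^(−3.71/10) = 0.4256
  Stage 2: F_2 = 10^(1.65/10) = 1.462, G_2 = 10^(19.8/10) = 95.50
Friis cascade:
  F = 2.350 + (1.462 − 1)/0.4256 = 3.436
NF = 10 log₁₀(3.436) = 5.36 dB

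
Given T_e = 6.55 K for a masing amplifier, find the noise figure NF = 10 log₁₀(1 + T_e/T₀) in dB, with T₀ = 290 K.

F = 1 + T_e/T₀ = 1 + 6.55/290 = 1.02259
NF = 10 log₁₀(1.02259) = 0.097 dB

0.097 dB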